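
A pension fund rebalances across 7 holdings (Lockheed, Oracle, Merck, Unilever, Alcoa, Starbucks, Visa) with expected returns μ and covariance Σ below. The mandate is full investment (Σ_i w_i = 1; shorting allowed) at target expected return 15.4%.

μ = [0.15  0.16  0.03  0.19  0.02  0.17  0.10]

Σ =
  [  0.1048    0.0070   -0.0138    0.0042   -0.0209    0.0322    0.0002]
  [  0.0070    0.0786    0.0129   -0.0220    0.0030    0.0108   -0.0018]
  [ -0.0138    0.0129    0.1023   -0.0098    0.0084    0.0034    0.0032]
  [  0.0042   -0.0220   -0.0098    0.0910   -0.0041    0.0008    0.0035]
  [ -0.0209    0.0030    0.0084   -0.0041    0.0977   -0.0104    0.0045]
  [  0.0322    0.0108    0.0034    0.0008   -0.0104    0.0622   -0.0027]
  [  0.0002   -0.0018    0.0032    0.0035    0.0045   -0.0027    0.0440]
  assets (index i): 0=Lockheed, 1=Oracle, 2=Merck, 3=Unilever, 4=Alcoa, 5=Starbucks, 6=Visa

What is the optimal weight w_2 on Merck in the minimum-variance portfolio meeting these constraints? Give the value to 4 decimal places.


-0.0049

g=Σ⁻¹μ = [0.6232  2.4187  0.1388  2.5760  0.4835  2.1277  2.2350]
h=Σ⁻¹𝟙 = [7.8354  13.0165  8.5470  14.3080  11.6848  11.9750  21.0042]
a=μᵀg=1.568941  b=𝟙ᵀg=10.602751  c=𝟙ᵀh=88.370871  D=ac−b²=26.230316
λ₁=(c·0.154−b)/D = (88.370871·0.154−10.602751)/26.230316 = 0.114614
λ₂=(a−b·0.154)/D = (1.568941−10.602751·0.154)/26.230316 = -0.002435
w* = 0.114614·g + -0.002435·h:
  w_0 = 0.114614·0.6232 + -0.002435·7.8354 = 0.0523  (Lockheed)
  w_1 = 0.114614·2.4187 + -0.002435·13.0165 = 0.2455  (Oracle)
  w_2 = 0.114614·0.1388 + -0.002435·8.5470 = -0.0049  (Merck)
  w_3 = 0.114614·2.5760 + -0.002435·14.3080 = 0.2604  (Unilever)
  w_4 = 0.114614·0.4835 + -0.002435·11.6848 = 0.0270  (Alcoa)
  w_5 = 0.114614·2.1277 + -0.002435·11.9750 = 0.2147  (Starbucks)
  w_6 = 0.114614·2.2350 + -0.002435·21.0042 = 0.2050  (Visa)
Σw_i=1.0000  μᵀw=0.1540
σ²=wᵀΣw=λ₁·μ_p+λ₂ = 0.114614·0.154 + -0.002435 = 0.015215 ≈ 0.0152


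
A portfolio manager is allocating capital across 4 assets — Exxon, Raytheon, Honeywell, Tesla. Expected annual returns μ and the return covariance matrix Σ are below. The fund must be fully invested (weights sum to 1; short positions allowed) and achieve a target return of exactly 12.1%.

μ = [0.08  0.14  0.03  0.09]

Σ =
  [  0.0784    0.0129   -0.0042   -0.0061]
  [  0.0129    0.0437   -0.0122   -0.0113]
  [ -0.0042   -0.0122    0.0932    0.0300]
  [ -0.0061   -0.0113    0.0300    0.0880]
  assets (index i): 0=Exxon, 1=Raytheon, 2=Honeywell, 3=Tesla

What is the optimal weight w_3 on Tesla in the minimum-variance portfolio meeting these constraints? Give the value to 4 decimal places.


0.2526

u=Σ⁻¹μ = [0.5728  3.4937  0.3579  1.3890]
v=Σ⁻¹𝟙 = [9.9694  25.9858  10.8126  11.7054]
a=μᵀu=0.670689  b=𝟙ᵀu=5.813427  c=𝟙ᵀv=58.473198  D=ac−b²=5.421407
λ₁=(c·0.121−b)/D = (58.473198·0.121−5.813427)/5.421407 = 0.232750
λ₂=(a−b·0.121)/D = (0.670689−5.813427·0.121)/5.421407 = -0.006038
w* = 0.232750·u + -0.006038·v:
  w_0 = 0.232750·0.5728 + -0.006038·9.9694 = 0.0731  (Exxon)
  w_1 = 0.232750·3.4937 + -0.006038·25.9858 = 0.6562  (Raytheon)
  w_2 = 0.232750·0.3579 + -0.006038·10.8126 = 0.0180  (Honeywell)
  w_3 = 0.232750·1.3890 + -0.006038·11.7054 = 0.2526  (Tesla)
Σw_i=1.0000  μᵀw=0.1210
σ²=wᵀΣw=λ₁·μ_p+λ₂ = 0.232750·0.121 + -0.006038 = 0.022124 ≈ 0.0221


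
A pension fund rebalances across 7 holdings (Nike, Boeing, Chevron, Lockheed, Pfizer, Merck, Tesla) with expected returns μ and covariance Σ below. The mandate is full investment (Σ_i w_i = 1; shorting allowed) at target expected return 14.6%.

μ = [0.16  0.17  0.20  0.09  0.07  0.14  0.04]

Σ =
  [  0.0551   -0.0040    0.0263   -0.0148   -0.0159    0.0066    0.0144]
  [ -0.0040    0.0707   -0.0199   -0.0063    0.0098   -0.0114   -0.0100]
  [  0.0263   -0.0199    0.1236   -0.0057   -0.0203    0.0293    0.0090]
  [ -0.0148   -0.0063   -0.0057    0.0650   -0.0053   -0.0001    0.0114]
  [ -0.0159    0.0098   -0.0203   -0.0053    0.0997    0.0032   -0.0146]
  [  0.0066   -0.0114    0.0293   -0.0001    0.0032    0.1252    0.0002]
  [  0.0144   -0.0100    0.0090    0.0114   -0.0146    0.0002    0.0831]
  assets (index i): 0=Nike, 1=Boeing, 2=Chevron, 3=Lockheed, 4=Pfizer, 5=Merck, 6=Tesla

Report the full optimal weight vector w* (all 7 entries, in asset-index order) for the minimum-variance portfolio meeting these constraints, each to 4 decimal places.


u=Σ⁻¹μ = [3.4280  3.2225  1.5625  2.7325  1.3641  0.8326  -0.0313]
v=Σ⁻¹𝟙 = [23.4735  19.8383  7.7752  23.0319  15.7611  6.3376  9.1055]
a=μᵀu=1.865533  b=𝟙ᵀu=13.110944  c=𝟙ᵀv=105.323089  D=ac−b²=24.586822
λ₁=(c·0.146−b)/D = (105.323089·0.146−13.110944)/24.586822 = 0.092172
λ₂=(a−b·0.146)/D = (1.865533−13.110944·0.146)/24.586822 = -0.001979
w* = 0.092172·u + -0.001979·v:
  w_0 = 0.092172·3.4280 + -0.001979·23.4735 = 0.2695  (Nike)
  w_1 = 0.092172·3.2225 + -0.001979·19.8383 = 0.2578  (Boeing)
  w_2 = 0.092172·1.5625 + -0.001979·7.7752 = 0.1286  (Chevron)
  w_3 = 0.092172·2.7325 + -0.001979·23.0319 = 0.2063  (Lockheed)
  w_4 = 0.092172·1.3641 + -0.001979·15.7611 = 0.0945  (Pfizer)
  w_5 = 0.092172·0.8326 + -0.001979·6.3376 = 0.0642  (Merck)
  w_6 = 0.092172·-0.0313 + -0.001979·9.1055 = -0.0209  (Tesla)
Σw_i=1.0000  μᵀw=0.1460
σ²=wᵀΣw=λ₁·μ_p+λ₂ = 0.092172·0.146 + -0.001979 = 0.011478 ≈ 0.0115

0.2695  0.2578  0.1286  0.2063  0.0945  0.0642  -0.0209


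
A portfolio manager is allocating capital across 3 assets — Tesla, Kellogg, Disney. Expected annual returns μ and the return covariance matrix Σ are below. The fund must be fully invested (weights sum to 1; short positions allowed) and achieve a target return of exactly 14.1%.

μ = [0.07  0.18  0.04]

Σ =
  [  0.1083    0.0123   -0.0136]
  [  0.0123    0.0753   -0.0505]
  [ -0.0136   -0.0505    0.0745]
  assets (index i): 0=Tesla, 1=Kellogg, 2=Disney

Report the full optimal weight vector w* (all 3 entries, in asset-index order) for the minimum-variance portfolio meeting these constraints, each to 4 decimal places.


g=Σ⁻¹μ = [0.5850  4.9993  4.0325]
h=Σ⁻¹𝟙 = [10.0076  40.1042  42.4344]
a=μᵀg=1.102111  b=𝟙ᵀg=9.616664  c=𝟙ᵀh=92.546242  D=ac−b²=9.516010
λ₁=(c·0.141−b)/D = (92.546242·0.141−9.616664)/9.516010 = 0.360693
λ₂=(a−b·0.141)/D = (1.102111−9.616664·0.141)/9.516010 = -0.026675
w* = 0.360693·g + -0.026675·h:
  w_0 = 0.360693·0.5850 + -0.026675·10.0076 = -0.0560  (Tesla)
  w_1 = 0.360693·4.9993 + -0.026675·40.1042 = 0.7334  (Kellogg)
  w_2 = 0.360693·4.0325 + -0.026675·42.4344 = 0.3225  (Disney)
Σw_i=1.0000  μᵀw=0.1410
σ²=wᵀΣw=λ₁·μ_p+λ₂ = 0.360693·0.141 + -0.026675 = 0.024183 ≈ 0.0242

-0.0560  0.7334  0.3225


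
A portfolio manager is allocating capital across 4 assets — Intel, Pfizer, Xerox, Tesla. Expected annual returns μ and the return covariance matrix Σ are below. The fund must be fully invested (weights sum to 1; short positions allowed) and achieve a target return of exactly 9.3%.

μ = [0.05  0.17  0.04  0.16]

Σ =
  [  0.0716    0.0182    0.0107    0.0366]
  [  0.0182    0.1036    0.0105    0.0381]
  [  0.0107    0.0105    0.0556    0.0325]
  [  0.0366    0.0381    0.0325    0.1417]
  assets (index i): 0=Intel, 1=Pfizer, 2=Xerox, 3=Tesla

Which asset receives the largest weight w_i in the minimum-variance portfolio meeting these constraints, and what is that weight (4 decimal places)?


g=Σ⁻¹μ = [-0.0446  1.3638  0.0208  0.7692]
h=Σ⁻¹𝟙 = [10.4802  6.6052  15.2629  -0.9264]
a=μᵀg=0.353516  b=𝟙ᵀg=2.109177  c=𝟙ᵀh=31.421817  D=ac−b²=6.659495
λ₁=(c·0.093−b)/D = (31.421817·0.093−2.109177)/6.659495 = 0.122089
λ₂=(a−b·0.093)/D = (0.353516−2.109177·0.093)/6.659495 = 0.023630
w* = 0.122089·g + 0.023630·h:
  w_0 = 0.122089·-0.0446 + 0.023630·10.4802 = 0.2422  (Intel)
  w_1 = 0.122089·1.3638 + 0.023630·6.6052 = 0.3226  (Pfizer)
  w_2 = 0.122089·0.0208 + 0.023630·15.2629 = 0.3632  (Xerox)
  w_3 = 0.122089·0.7692 + 0.023630·-0.9264 = 0.0720  (Tesla)
Σw_i=1.0000  μᵀw=0.0930
σ²=wᵀΣw=λ₁·μ_p+λ₂ = 0.122089·0.093 + 0.023630 = 0.034984 ≈ 0.0350

Xerox (0.3632)


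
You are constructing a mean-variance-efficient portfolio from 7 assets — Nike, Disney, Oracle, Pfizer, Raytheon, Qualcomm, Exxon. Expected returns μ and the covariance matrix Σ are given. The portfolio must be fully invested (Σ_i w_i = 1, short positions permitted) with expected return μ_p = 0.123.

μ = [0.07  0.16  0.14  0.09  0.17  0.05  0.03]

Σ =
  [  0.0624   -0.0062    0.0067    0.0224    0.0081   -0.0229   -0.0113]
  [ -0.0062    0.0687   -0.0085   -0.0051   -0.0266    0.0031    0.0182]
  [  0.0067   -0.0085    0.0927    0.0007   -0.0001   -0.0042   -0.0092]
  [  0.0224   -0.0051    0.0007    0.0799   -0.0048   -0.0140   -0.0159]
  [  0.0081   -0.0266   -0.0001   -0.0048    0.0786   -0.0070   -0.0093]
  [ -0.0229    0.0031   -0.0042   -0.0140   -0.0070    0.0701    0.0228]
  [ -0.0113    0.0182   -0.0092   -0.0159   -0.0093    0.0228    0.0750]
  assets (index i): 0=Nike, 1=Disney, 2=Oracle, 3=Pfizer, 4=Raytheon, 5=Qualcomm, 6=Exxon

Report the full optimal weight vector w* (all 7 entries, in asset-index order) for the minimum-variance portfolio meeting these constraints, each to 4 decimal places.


x=Σ⁻¹μ = [0.8512  4.1084  1.8983  1.6548  3.7219  1.5958  0.0913]
y=Σ⁻¹𝟙 = [18.1282  24.0716  13.7289  16.3839  23.3361  21.7551  11.6609]
a=μᵀx=1.846873  b=𝟙ᵀx=13.921735  c=𝟙ᵀy=129.064612  D=ac−b²=44.551246
λ₁=(c·0.123−b)/D = (129.064612·0.123−13.921735)/44.551246 = 0.043842
λ₂=(a−b·0.123)/D = (1.846873−13.921735·0.123)/44.551246 = 0.003019
w* = 0.043842·x + 0.003019·y:
  w_0 = 0.043842·0.8512 + 0.003019·18.1282 = 0.0920  (Nike)
  w_1 = 0.043842·4.1084 + 0.003019·24.0716 = 0.2528  (Disney)
  w_2 = 0.043842·1.8983 + 0.003019·13.7289 = 0.1247  (Oracle)
  w_3 = 0.043842·1.6548 + 0.003019·16.3839 = 0.1220  (Pfizer)
  w_4 = 0.043842·3.7219 + 0.003019·23.3361 = 0.2336  (Raytheon)
  w_5 = 0.043842·1.5958 + 0.003019·21.7551 = 0.1356  (Qualcomm)
  w_6 = 0.043842·0.0913 + 0.003019·11.6609 = 0.0392  (Exxon)
Σw_i=1.0000  μᵀw=0.1230
σ²=wᵀΣw=λ₁·μ_p+λ₂ = 0.043842·0.123 + 0.003019 = 0.008412 ≈ 0.0084

0.0920  0.2528  0.1247  0.1220  0.2336  0.1356  0.0392


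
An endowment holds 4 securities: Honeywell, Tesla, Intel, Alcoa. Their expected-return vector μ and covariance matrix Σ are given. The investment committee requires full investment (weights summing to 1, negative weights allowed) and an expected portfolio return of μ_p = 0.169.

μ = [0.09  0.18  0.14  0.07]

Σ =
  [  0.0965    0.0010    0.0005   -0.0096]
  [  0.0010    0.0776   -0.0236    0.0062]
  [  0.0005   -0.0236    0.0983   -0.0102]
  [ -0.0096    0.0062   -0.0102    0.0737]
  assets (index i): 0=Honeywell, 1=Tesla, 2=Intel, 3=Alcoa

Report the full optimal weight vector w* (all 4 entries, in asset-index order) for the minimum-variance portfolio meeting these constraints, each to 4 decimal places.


x=Σ⁻¹μ = [1.0051  2.8941  2.2329  1.1463]
y=Σ⁻¹𝟙 = [11.6945  16.2282  15.6588  15.8938]
a=μᵀx=1.004243  b=𝟙ᵀx=7.278380  c=𝟙ᵀy=59.475303  D=ac−b²=6.752813
λ₁=(c·0.169−b)/D = (59.475303·0.169−7.278380)/6.752813 = 0.410636
λ₂=(a−b·0.169)/D = (1.004243−7.278380·0.169)/6.752813 = -0.033438
w* = 0.410636·x + -0.033438·y:
  w_0 = 0.410636·1.0051 + -0.033438·11.6945 = 0.0217  (Honeywell)
  w_1 = 0.410636·2.8941 + -0.033438·16.2282 = 0.6458  (Tesla)
  w_2 = 0.410636·2.2329 + -0.033438·15.6588 = 0.3933  (Intel)
  w_3 = 0.410636·1.1463 + -0.033438·15.8938 = -0.0608  (Alcoa)
Σw_i=1.0000  μᵀw=0.1690
σ²=wᵀΣw=λ₁·μ_p+λ₂ = 0.410636·0.169 + -0.033438 = 0.035959 ≈ 0.0360

0.0217  0.6458  0.3933  -0.0608


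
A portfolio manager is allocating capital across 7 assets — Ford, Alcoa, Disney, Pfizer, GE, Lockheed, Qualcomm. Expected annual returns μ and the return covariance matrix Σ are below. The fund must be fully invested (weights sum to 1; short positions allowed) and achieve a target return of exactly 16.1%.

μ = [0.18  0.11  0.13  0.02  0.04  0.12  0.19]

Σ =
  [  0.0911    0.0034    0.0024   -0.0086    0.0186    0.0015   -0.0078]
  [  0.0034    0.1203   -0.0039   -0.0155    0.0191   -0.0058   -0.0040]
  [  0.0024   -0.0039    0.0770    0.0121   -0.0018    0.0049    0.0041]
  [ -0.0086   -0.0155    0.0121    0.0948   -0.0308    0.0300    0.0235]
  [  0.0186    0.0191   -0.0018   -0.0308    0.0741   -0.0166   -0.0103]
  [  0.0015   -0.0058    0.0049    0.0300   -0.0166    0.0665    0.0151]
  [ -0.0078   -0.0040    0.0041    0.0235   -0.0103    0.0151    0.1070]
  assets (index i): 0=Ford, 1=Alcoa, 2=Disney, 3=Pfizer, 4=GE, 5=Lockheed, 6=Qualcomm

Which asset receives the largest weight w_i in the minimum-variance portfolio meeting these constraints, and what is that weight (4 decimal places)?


u=Σ⁻¹μ = [1.9269  0.9408  1.5675  -0.5434  0.2403  1.6229  1.8047]
v=Σ⁻¹𝟙 = [8.1784  7.8425  10.5827  11.3674  18.2244  12.5161  7.3211]
a=μᵀu=1.190500  b=𝟙ᵀu=7.559806  c=𝟙ᵀv=76.032568  D=ac−b²=33.366096
λ₁=(c·0.161−b)/D = (76.032568·0.161−7.559806)/33.366096 = 0.140305
λ₂=(a−b·0.161)/D = (1.190500−7.559806·0.161)/33.366096 = -0.000798
w* = 0.140305·u + -0.000798·v:
  w_0 = 0.140305·1.9269 + -0.000798·8.1784 = 0.2638  (Ford)
  w_1 = 0.140305·0.9408 + -0.000798·7.8425 = 0.1257  (Alcoa)
  w_2 = 0.140305·1.5675 + -0.000798·10.5827 = 0.2115  (Disney)
  w_3 = 0.140305·-0.5434 + -0.000798·11.3674 = -0.0853  (Pfizer)
  w_4 = 0.140305·0.2403 + -0.000798·18.2244 = 0.0192  (GE)
  w_5 = 0.140305·1.6229 + -0.000798·12.5161 = 0.2177  (Lockheed)
  w_6 = 0.140305·1.8047 + -0.000798·7.3211 = 0.2474  (Qualcomm)
Σw_i=1.0000  μᵀw=0.1610
σ²=wᵀΣw=λ₁·μ_p+λ₂ = 0.140305·0.161 + -0.000798 = 0.021791 ≈ 0.0218

Ford (0.2638)


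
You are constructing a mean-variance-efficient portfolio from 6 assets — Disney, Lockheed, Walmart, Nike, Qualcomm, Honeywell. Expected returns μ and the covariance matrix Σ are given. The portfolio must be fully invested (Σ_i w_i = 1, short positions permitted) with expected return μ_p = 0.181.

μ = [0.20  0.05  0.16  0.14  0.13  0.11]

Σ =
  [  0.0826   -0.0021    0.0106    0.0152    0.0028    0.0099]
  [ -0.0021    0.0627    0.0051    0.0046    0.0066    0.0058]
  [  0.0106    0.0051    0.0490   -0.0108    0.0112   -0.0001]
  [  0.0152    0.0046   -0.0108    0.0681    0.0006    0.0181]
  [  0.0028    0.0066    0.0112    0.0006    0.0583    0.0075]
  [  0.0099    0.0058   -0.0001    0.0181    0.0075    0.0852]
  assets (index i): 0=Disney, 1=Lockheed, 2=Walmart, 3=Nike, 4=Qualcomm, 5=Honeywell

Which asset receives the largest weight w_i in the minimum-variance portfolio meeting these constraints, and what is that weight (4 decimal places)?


x=Σ⁻¹μ = [1.5564  0.2534  3.0139  2.0127  1.4571  0.5407]
y=Σ⁻¹𝟙 = [6.4396  11.9377  18.2512  13.5507  11.0296  6.3479]
a=μᵀx=1.336858  b=𝟙ᵀx=8.834214  c=𝟙ᵀy=67.556750  D=ac−b²=12.270447
λ₁=(c·0.181−b)/D = (67.556750·0.181−8.834214)/12.270447 = 0.276564
λ₂=(a−b·0.181)/D = (1.336858−8.834214·0.181)/12.270447 = -0.021363
w* = 0.276564·x + -0.021363·y:
  w_0 = 0.276564·1.5564 + -0.021363·6.4396 = 0.2929  (Disney)
  w_1 = 0.276564·0.2534 + -0.021363·11.9377 = -0.1850  (Lockheed)
  w_2 = 0.276564·3.0139 + -0.021363·18.2512 = 0.4436  (Walmart)
  w_3 = 0.276564·2.0127 + -0.021363·13.5507 = 0.2672  (Nike)
  w_4 = 0.276564·1.4571 + -0.021363·11.0296 = 0.1674  (Qualcomm)
  w_5 = 0.276564·0.5407 + -0.021363·6.3479 = 0.0139  (Honeywell)
Σw_i=1.0000  μᵀw=0.1810
σ²=wᵀΣw=λ₁·μ_p+λ₂ = 0.276564·0.181 + -0.021363 = 0.028695 ≈ 0.0287

Walmart (0.4436)


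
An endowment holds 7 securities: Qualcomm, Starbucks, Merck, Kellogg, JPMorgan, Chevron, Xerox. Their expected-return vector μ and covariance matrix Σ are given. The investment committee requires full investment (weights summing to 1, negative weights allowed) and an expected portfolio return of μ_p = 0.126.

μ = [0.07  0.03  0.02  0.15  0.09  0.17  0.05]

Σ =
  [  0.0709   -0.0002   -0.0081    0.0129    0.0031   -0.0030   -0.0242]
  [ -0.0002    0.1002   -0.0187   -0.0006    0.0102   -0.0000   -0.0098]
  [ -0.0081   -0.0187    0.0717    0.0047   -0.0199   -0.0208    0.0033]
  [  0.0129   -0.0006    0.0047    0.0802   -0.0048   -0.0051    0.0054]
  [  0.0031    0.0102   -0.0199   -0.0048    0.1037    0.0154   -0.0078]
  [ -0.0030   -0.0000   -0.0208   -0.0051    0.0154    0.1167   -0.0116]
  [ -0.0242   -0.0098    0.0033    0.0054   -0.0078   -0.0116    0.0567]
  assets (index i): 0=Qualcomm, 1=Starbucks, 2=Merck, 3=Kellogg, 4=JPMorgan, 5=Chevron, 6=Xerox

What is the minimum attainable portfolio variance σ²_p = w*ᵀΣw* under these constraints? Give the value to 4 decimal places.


g=Σ⁻¹μ = [1.5335  0.6332  1.2212  1.6008  0.9384  1.8518  1.9302]
h=Σ⁻¹𝟙 = [28.6872  17.5006  28.0898  5.7451  12.9805  16.4164  35.8676]
a=μᵀg=0.886655  b=𝟙ᵀg=9.709102  c=𝟙ᵀh=145.287278  D=ac−b²=34.553033
λ₁=(c·0.126−b)/D = (145.287278·0.126−9.709102)/34.553033 = 0.248809
λ₂=(a−b·0.126)/D = (0.886655−9.709102·0.126)/34.553033 = -0.009744
w* = 0.248809·g + -0.009744·h:
  w_0 = 0.248809·1.5335 + -0.009744·28.6872 = 0.1020  (Qualcomm)
  w_1 = 0.248809·0.6332 + -0.009744·17.5006 = -0.0130  (Starbucks)
  w_2 = 0.248809·1.2212 + -0.009744·28.0898 = 0.0301  (Merck)
  w_3 = 0.248809·1.6008 + -0.009744·5.7451 = 0.3423  (Kellogg)
  w_4 = 0.248809·0.9384 + -0.009744·12.9805 = 0.1070  (JPMorgan)
  w_5 = 0.248809·1.8518 + -0.009744·16.4164 = 0.3008  (Chevron)
  w_6 = 0.248809·1.9302 + -0.009744·35.8676 = 0.1307  (Xerox)
Σw_i=1.0000  μᵀw=0.1260
σ²=wᵀΣw=λ₁·μ_p+λ₂ = 0.248809·0.126 + -0.009744 = 0.021606 ≈ 0.0216

0.0216


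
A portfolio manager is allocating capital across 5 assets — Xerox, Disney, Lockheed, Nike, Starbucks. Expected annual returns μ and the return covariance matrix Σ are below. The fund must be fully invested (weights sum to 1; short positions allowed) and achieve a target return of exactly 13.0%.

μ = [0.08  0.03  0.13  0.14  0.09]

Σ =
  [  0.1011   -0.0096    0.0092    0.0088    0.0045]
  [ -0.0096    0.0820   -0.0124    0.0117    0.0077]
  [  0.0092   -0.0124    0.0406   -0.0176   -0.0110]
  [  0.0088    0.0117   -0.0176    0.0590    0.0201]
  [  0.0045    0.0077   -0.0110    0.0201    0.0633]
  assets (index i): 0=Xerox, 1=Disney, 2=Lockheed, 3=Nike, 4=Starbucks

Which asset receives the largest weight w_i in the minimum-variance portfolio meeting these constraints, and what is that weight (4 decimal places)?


Lockheed (0.5329)

u=Σ⁻¹μ = [0.0269  0.5539  5.1550  3.3985  1.1692]
v=Σ⁻¹𝟙 = [5.1585  14.6871  40.7115  20.5793  14.1845]
a=μᵀu=1.269941  b=𝟙ᵀu=10.303502  c=𝟙ᵀv=95.320972  D=ac−b²=14.889829
λ₁=(c·0.130−b)/D = (95.320972·0.130−10.303502)/14.889829 = 0.140245
λ₂=(a−b·0.130)/D = (1.269941−10.303502·0.130)/14.889829 = -0.004669
w* = 0.140245·u + -0.004669·v:
  w_0 = 0.140245·0.0269 + -0.004669·5.1585 = -0.0203  (Xerox)
  w_1 = 0.140245·0.5539 + -0.004669·14.6871 = 0.0091  (Disney)
  w_2 = 0.140245·5.1550 + -0.004669·40.7115 = 0.5329  (Lockheed)
  w_3 = 0.140245·3.3985 + -0.004669·20.5793 = 0.3805  (Nike)
  w_4 = 0.140245·1.1692 + -0.004669·14.1845 = 0.0978  (Starbucks)
Σw_i=1.0000  μᵀw=0.1300
σ²=wᵀΣw=λ₁·μ_p+λ₂ = 0.140245·0.130 + -0.004669 = 0.013563 ≈ 0.0136


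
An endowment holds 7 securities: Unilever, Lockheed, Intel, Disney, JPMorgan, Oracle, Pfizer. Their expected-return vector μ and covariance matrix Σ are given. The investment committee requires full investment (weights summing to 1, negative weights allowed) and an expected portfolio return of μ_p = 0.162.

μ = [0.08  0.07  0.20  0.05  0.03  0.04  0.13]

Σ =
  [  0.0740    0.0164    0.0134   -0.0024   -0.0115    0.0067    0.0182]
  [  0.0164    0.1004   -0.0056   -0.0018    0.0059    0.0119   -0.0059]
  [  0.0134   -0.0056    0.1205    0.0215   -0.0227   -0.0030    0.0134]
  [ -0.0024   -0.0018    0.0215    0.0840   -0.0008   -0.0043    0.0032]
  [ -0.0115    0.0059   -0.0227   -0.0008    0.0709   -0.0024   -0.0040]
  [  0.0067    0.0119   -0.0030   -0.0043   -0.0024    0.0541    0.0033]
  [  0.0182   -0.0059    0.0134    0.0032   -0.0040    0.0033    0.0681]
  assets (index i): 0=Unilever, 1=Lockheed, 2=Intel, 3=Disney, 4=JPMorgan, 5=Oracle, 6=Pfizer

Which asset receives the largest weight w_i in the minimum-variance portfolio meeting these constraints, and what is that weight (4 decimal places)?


g=Σ⁻¹μ = [0.3570  0.6933  1.6619  0.1759  1.0664  0.6002  1.5719]
h=Σ⁻¹𝟙 = [9.6468  6.4974  8.4381  10.8212  19.1488  17.3802  10.7828]
a=μᵀg=0.678618  b=𝟙ᵀg=6.126670  c=𝟙ᵀh=82.715150  D=ac−b²=18.595931
λ₁=(c·0.162−b)/D = (82.715150·0.162−6.126670)/18.595931 = 0.391117
λ₂=(a−b·0.162)/D = (0.678618−6.126670·0.162)/18.595931 = -0.016880
w* = 0.391117·g + -0.016880·h:
  w_0 = 0.391117·0.3570 + -0.016880·9.6468 = -0.0232  (Unilever)
  w_1 = 0.391117·0.6933 + -0.016880·6.4974 = 0.1615  (Lockheed)
  w_2 = 0.391117·1.6619 + -0.016880·8.4381 = 0.5076  (Intel)
  w_3 = 0.391117·0.1759 + -0.016880·10.8212 = -0.1139  (Disney)
  w_4 = 0.391117·1.0664 + -0.016880·19.1488 = 0.0939  (JPMorgan)
  w_5 = 0.391117·0.6002 + -0.016880·17.3802 = -0.0586  (Oracle)
  w_6 = 0.391117·1.5719 + -0.016880·10.7828 = 0.4328  (Pfizer)
Σw_i=1.0000  μᵀw=0.1620
σ²=wᵀΣw=λ₁·μ_p+λ₂ = 0.391117·0.162 + -0.016880 = 0.046481 ≈ 0.0465

Intel (0.5076)


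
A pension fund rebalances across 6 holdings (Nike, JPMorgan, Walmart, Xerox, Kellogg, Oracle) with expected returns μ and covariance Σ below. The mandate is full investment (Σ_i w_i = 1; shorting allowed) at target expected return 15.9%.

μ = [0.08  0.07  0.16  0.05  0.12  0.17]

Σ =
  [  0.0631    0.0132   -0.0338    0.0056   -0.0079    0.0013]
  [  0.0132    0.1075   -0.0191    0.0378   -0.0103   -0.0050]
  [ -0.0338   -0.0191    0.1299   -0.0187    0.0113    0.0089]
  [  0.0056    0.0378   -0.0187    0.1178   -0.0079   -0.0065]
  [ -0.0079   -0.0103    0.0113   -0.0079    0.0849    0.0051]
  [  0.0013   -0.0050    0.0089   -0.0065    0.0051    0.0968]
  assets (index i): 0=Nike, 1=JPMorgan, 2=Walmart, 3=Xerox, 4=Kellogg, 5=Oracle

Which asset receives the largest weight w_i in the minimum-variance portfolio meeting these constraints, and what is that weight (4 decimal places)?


Oracle (0.4828)

x=Σ⁻¹μ = [2.1503  0.7121  1.7442  0.5526  1.4251  1.5658]
y=Σ⁻¹𝟙 = [22.5241  7.7217  14.1643  8.5699  13.1825  9.0056]
a=μᵀx=0.965769  b=𝟙ᵀx=8.150075  c=𝟙ᵀy=75.168059  D=ac−b²=6.171221
λ₁=(c·0.159−b)/D = (75.168059·0.159−8.150075)/6.171221 = 0.616028
λ₂=(a−b·0.159)/D = (0.965769−8.150075·0.159)/6.171221 = -0.053489
w* = 0.616028·x + -0.053489·y:
  w_0 = 0.616028·2.1503 + -0.053489·22.5241 = 0.1198  (Nike)
  w_1 = 0.616028·0.7121 + -0.053489·7.7217 = 0.0256  (JPMorgan)
  w_2 = 0.616028·1.7442 + -0.053489·14.1643 = 0.3169  (Walmart)
  w_3 = 0.616028·0.5526 + -0.053489·8.5699 = -0.1180  (Xerox)
  w_4 = 0.616028·1.4251 + -0.053489·13.1825 = 0.1728  (Kellogg)
  w_5 = 0.616028·1.5658 + -0.053489·9.0056 = 0.4828  (Oracle)
Σw_i=1.0000  μᵀw=0.1590
σ²=wᵀΣw=λ₁·μ_p+λ₂ = 0.616028·0.159 + -0.053489 = 0.044459 ≈ 0.0445


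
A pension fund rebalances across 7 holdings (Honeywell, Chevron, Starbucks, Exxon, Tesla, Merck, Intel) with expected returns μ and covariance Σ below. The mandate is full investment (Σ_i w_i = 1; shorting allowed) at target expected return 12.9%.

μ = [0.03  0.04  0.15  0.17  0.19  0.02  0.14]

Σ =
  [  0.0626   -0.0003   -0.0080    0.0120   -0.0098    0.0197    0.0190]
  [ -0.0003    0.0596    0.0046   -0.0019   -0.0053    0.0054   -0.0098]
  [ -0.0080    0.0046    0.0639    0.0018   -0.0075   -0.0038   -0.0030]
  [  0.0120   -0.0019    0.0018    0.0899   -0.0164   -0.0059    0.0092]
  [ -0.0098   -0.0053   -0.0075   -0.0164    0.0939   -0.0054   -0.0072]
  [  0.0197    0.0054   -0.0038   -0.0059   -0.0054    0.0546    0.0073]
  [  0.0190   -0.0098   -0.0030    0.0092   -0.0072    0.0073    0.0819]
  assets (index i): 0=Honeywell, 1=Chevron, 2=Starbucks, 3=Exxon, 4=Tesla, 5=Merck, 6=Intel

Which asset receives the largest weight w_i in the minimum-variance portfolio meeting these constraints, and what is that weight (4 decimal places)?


x=Σ⁻¹μ = [0.0646  1.0323  2.6849  2.2314  2.8754  0.7052  1.8556]
y=Σ⁻¹𝟙 = [10.4462  17.8481  18.9279  12.9385  18.2980  15.7866  11.3637]
a=μᵀx=1.645509  b=𝟙ᵀx=11.449312  c=𝟙ᵀy=105.608959  D=ac−b²=42.693734
λ₁=(c·0.129−b)/D = (105.608959·0.129−11.449312)/42.693734 = 0.050927
λ₂=(a−b·0.129)/D = (1.645509−11.449312·0.129)/42.693734 = 0.003948
w* = 0.050927·x + 0.003948·y:
  w_0 = 0.050927·0.0646 + 0.003948·10.4462 = 0.0445  (Honeywell)
  w_1 = 0.050927·1.0323 + 0.003948·17.8481 = 0.1230  (Chevron)
  w_2 = 0.050927·2.6849 + 0.003948·18.9279 = 0.2115  (Starbucks)
  w_3 = 0.050927·2.2314 + 0.003948·12.9385 = 0.1647  (Exxon)
  w_4 = 0.050927·2.8754 + 0.003948·18.2980 = 0.2187  (Tesla)
  w_5 = 0.050927·0.7052 + 0.003948·15.7866 = 0.0982  (Merck)
  w_6 = 0.050927·1.8556 + 0.003948·11.3637 = 0.1394  (Intel)
Σw_i=1.0000  μᵀw=0.1290
σ²=wᵀΣw=λ₁·μ_p+λ₂ = 0.050927·0.129 + 0.003948 = 0.010517 ≈ 0.0105

Tesla (0.2187)


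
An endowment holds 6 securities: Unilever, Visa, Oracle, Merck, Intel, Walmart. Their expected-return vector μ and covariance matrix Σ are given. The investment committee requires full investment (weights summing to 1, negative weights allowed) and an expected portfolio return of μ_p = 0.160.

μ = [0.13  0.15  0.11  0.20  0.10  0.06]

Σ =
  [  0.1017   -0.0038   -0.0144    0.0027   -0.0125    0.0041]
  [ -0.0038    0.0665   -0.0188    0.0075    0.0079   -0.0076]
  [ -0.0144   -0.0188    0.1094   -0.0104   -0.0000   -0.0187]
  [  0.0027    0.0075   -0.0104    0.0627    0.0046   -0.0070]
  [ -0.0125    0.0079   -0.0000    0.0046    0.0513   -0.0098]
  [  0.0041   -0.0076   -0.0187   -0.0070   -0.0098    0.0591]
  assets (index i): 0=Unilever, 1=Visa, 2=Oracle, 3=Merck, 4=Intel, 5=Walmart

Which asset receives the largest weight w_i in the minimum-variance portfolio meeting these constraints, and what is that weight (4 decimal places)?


Merck (0.4360)

u=Σ⁻¹μ = [1.8054  2.7500  2.5130  3.3512  2.2002  2.8005]
v=Σ⁻¹𝟙 = [14.9295  20.7271  21.8057  18.1896  24.3528  31.6424]
a=μᵀu=1.981912  b=𝟙ᵀu=15.420266  c=𝟙ᵀv=131.647033  D=ac−b²=23.128277
λ₁=(c·0.160−b)/D = (131.647033·0.160−15.420266)/23.128277 = 0.243998
λ₂=(a−b·0.160)/D = (1.981912−15.420266·0.160)/23.128277 = -0.020984
w* = 0.243998·u + -0.020984·v:
  w_0 = 0.243998·1.8054 + -0.020984·14.9295 = 0.1272  (Unilever)
  w_1 = 0.243998·2.7500 + -0.020984·20.7271 = 0.2360  (Visa)
  w_2 = 0.243998·2.5130 + -0.020984·21.8057 = 0.1556  (Oracle)
  w_3 = 0.243998·3.3512 + -0.020984·18.1896 = 0.4360  (Merck)
  w_4 = 0.243998·2.2002 + -0.020984·24.3528 = 0.0258  (Intel)
  w_5 = 0.243998·2.8005 + -0.020984·31.6424 = 0.0193  (Walmart)
Σw_i=1.0000  μᵀw=0.1600
σ²=wᵀΣw=λ₁·μ_p+λ₂ = 0.243998·0.160 + -0.020984 = 0.018055 ≈ 0.0181


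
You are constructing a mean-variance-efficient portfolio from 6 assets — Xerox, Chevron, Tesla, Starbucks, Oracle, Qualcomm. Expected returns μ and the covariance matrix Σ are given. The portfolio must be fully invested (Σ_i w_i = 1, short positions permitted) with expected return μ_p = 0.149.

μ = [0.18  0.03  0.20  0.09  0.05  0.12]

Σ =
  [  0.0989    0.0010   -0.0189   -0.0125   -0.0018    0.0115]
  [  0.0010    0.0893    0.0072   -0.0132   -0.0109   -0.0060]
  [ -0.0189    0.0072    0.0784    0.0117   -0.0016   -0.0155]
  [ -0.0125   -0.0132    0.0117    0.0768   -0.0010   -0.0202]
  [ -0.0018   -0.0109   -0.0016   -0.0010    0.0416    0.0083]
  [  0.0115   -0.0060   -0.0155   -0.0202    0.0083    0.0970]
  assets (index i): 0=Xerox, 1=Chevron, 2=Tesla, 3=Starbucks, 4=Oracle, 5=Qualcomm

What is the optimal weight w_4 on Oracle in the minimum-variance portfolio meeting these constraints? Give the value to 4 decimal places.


g=Σ⁻¹μ = [2.4592  0.5651  3.2134  1.6510  1.2748  1.7287]
h=Σ⁻¹𝟙 = [14.2042  17.0706  14.9316  20.0015  27.4103  13.8870]
a=μᵀg=1.522073  b=𝟙ᵀg=10.892276  c=𝟙ᵀh=107.505068  D=ac−b²=44.988851
λ₁=(c·0.149−b)/D = (107.505068·0.149−10.892276)/44.988851 = 0.113939
λ₂=(a−b·0.149)/D = (1.522073−10.892276·0.149)/44.988851 = -0.002242
w* = 0.113939·g + -0.002242·h:
  w_0 = 0.113939·2.4592 + -0.002242·14.2042 = 0.2484  (Xerox)
  w_1 = 0.113939·0.5651 + -0.002242·17.0706 = 0.0261  (Chevron)
  w_2 = 0.113939·3.2134 + -0.002242·14.9316 = 0.3326  (Tesla)
  w_3 = 0.113939·1.6510 + -0.002242·20.0015 = 0.1433  (Starbucks)
  w_4 = 0.113939·1.2748 + -0.002242·27.4103 = 0.0838  (Oracle)
  w_5 = 0.113939·1.7287 + -0.002242·13.8870 = 0.1658  (Qualcomm)
Σw_i=1.0000  μᵀw=0.1490
σ²=wᵀΣw=λ₁·μ_p+λ₂ = 0.113939·0.149 + -0.002242 = 0.014735 ≈ 0.0147

0.0838


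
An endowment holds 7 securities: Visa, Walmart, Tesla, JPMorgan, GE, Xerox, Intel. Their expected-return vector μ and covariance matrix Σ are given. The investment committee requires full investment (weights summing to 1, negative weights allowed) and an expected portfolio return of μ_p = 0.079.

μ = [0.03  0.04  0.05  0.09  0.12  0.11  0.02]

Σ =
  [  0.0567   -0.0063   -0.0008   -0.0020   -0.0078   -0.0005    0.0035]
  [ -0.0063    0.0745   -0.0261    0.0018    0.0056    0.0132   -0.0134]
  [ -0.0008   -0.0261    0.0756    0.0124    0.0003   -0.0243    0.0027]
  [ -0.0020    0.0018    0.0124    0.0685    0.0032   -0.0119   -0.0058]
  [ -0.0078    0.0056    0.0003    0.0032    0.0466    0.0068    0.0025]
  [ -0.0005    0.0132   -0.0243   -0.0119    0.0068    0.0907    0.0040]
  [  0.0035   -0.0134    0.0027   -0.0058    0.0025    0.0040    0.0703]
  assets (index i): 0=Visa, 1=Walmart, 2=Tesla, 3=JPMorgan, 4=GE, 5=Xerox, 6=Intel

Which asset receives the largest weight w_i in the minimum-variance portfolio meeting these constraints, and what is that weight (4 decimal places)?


p=Σ⁻¹μ = [0.9765  0.5922  1.0999  1.2834  2.3534  1.4076  0.2486]
q=Σ⁻¹𝟙 = [22.5688  21.9934  22.5939  13.4529  18.6682  13.6579  16.0945]
a=μᵀp=0.665707  b=𝟙ᵀp=7.961692  c=𝟙ᵀq=129.029509  D=ac−b²=22.507276
λ₁=(c·0.079−b)/D = (129.029509·0.079−7.961692)/22.507276 = 0.099152
λ₂=(a−b·0.079)/D = (0.665707−7.961692·0.079)/22.507276 = 0.001632
w* = 0.099152·p + 0.001632·q:
  w_0 = 0.099152·0.9765 + 0.001632·22.5688 = 0.1337  (Visa)
  w_1 = 0.099152·0.5922 + 0.001632·21.9934 = 0.0946  (Walmart)
  w_2 = 0.099152·1.0999 + 0.001632·22.5939 = 0.1459  (Tesla)
  w_3 = 0.099152·1.2834 + 0.001632·13.4529 = 0.1492  (JPMorgan)
  w_4 = 0.099152·2.3534 + 0.001632·18.6682 = 0.2638  (GE)
  w_5 = 0.099152·1.4076 + 0.001632·13.6579 = 0.1619  (Xerox)
  w_6 = 0.099152·0.2486 + 0.001632·16.0945 = 0.0509  (Intel)
Σw_i=1.0000  μᵀw=0.0790
σ²=wᵀΣw=λ₁·μ_p+λ₂ = 0.099152·0.079 + 0.001632 = 0.009465 ≈ 0.0095

GE (0.2638)


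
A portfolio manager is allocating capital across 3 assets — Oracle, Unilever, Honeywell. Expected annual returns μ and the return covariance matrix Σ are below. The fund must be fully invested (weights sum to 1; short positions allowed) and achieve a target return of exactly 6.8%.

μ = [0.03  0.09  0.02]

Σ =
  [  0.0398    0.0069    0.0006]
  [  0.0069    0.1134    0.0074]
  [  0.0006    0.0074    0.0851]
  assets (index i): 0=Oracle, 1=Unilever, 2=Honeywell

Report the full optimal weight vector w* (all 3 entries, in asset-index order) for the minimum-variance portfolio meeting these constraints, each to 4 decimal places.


0.3267  0.6390  0.0343

p=Σ⁻¹μ = [0.6221  0.7450  0.1659]
q=Σ⁻¹𝟙 = [23.8065  6.6517  11.0046]
a=μᵀp=0.089028  b=𝟙ᵀp=1.532940  c=𝟙ᵀq=41.462855  D=ac−b²=1.341456
λ₁=(c·0.068−b)/D = (41.462855·0.068−1.532940)/1.341456 = 0.959058
λ₂=(a−b·0.068)/D = (0.089028−1.532940·0.068)/1.341456 = -0.011340
w* = 0.959058·p + -0.011340·q:
  w_0 = 0.959058·0.6221 + -0.011340·23.8065 = 0.3267  (Oracle)
  w_1 = 0.959058·0.7450 + -0.011340·6.6517 = 0.6390  (Unilever)
  w_2 = 0.959058·0.1659 + -0.011340·11.0046 = 0.0343  (Honeywell)
Σw_i=1.0000  μᵀw=0.0680
σ²=wᵀΣw=λ₁·μ_p+λ₂ = 0.959058·0.068 + -0.011340 = 0.053876 ≈ 0.0539


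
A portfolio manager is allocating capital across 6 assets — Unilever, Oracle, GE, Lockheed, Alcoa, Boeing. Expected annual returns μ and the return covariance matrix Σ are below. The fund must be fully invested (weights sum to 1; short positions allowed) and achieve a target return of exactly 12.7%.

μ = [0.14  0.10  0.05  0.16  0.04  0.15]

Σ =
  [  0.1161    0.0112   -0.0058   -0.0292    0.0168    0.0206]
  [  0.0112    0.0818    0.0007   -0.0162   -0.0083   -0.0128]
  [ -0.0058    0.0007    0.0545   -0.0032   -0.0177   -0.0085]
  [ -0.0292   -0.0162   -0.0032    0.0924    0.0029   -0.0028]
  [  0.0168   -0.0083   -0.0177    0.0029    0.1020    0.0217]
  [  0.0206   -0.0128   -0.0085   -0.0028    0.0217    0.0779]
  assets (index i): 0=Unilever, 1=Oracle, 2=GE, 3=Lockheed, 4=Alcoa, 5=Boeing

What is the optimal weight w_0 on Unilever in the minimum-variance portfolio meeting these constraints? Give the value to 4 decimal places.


0.1487

p=Σ⁻¹μ = [1.3743  1.8753  1.5429  2.6103  0.0619  2.1152]
q=Σ⁻¹𝟙 = [8.5990  17.5825  25.7541  17.5949  10.8351  13.8764]
a=μᵀp=1.194474  b=𝟙ᵀp=9.579868  c=𝟙ᵀq=94.242037  D=ac−b²=20.795796
λ₁=(c·0.127−b)/D = (94.242037·0.127−9.579868)/20.795796 = 0.114873
λ₂=(a−b·0.127)/D = (1.194474−9.579868·0.127)/20.795796 = -0.001066
w* = 0.114873·p + -0.001066·q:
  w_0 = 0.114873·1.3743 + -0.001066·8.5990 = 0.1487  (Unilever)
  w_1 = 0.114873·1.8753 + -0.001066·17.5825 = 0.1967  (Oracle)
  w_2 = 0.114873·1.5429 + -0.001066·25.7541 = 0.1498  (GE)
  w_3 = 0.114873·2.6103 + -0.001066·17.5949 = 0.2811  (Lockheed)
  w_4 = 0.114873·0.0619 + -0.001066·10.8351 = -0.0044  (Alcoa)
  w_5 = 0.114873·2.1152 + -0.001066·13.8764 = 0.2282  (Boeing)
Σw_i=1.0000  μᵀw=0.1270
σ²=wᵀΣw=λ₁·μ_p+λ₂ = 0.114873·0.127 + -0.001066 = 0.013523 ≈ 0.0135


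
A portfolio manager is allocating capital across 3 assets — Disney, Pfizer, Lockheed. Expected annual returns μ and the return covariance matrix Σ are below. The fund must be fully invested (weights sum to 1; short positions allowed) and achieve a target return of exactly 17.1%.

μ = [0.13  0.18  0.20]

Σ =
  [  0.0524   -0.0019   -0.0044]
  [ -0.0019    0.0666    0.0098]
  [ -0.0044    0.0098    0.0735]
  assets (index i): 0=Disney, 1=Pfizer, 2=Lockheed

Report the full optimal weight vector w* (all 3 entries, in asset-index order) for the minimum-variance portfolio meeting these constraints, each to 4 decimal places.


0.3229  0.3199  0.3572

x=Σ⁻¹μ = [2.7837  2.4044  2.5671]
y=Σ⁻¹𝟙 = [20.6734  13.6893  13.0178]
a=μᵀx=1.308091  b=𝟙ᵀx=7.755174  c=𝟙ᵀy=47.380499  D=ac−b²=1.835294
λ₁=(c·0.171−b)/D = (47.380499·0.171−7.755174)/1.835294 = 0.189011
λ₂=(a−b·0.171)/D = (1.308091−7.755174·0.171)/1.835294 = -0.009831
w* = 0.189011·x + -0.009831·y:
  w_0 = 0.189011·2.7837 + -0.009831·20.6734 = 0.3229  (Disney)
  w_1 = 0.189011·2.4044 + -0.009831·13.6893 = 0.3199  (Pfizer)
  w_2 = 0.189011·2.5671 + -0.009831·13.0178 = 0.3572  (Lockheed)
Σw_i=1.0000  μᵀw=0.1710
σ²=wᵀΣw=λ₁·μ_p+λ₂ = 0.189011·0.171 + -0.009831 = 0.022490 ≈ 0.0225


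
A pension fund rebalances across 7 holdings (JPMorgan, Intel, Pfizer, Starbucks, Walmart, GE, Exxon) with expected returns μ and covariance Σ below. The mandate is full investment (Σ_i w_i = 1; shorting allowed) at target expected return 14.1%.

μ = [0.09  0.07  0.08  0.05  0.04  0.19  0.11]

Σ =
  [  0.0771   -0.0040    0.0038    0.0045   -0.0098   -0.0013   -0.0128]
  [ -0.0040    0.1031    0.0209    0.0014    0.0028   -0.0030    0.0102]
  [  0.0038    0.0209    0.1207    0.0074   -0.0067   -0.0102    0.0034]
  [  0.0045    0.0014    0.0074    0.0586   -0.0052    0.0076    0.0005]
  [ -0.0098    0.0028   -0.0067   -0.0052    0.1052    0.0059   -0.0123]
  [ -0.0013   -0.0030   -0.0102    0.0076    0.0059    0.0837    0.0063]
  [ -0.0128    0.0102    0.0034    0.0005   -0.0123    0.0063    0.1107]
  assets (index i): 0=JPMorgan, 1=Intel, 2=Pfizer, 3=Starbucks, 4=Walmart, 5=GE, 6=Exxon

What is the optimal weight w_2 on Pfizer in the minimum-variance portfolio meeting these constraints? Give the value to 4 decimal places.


0.1123

x=Σ⁻¹μ = [1.4155  0.5376  0.6928  0.3937  0.5546  2.2442  1.0187]
y=Σ⁻¹𝟙 = [15.7304  7.6246  6.8481  14.5017  12.5936  10.2906  10.6876]
a=μᵀx=0.800762  b=𝟙ᵀx=6.856981  c=𝟙ᵀy=78.276454  D=ac−b²=15.662648
λ₁=(c·0.141−b)/D = (78.276454·0.141−6.856981)/15.662648 = 0.266877
λ₂=(a−b·0.141)/D = (0.800762−6.856981·0.141)/15.662648 = -0.010603
w* = 0.266877·x + -0.010603·y:
  w_0 = 0.266877·1.4155 + -0.010603·15.7304 = 0.2110  (JPMorgan)
  w_1 = 0.266877·0.5376 + -0.010603·7.6246 = 0.0626  (Intel)
  w_2 = 0.266877·0.6928 + -0.010603·6.8481 = 0.1123  (Pfizer)
  w_3 = 0.266877·0.3937 + -0.010603·14.5017 = -0.0487  (Starbucks)
  w_4 = 0.266877·0.5546 + -0.010603·12.5936 = 0.0145  (Walmart)
  w_5 = 0.266877·2.2442 + -0.010603·10.2906 = 0.4898  (GE)
  w_6 = 0.266877·1.0187 + -0.010603·10.6876 = 0.1585  (Exxon)
Σw_i=1.0000  μᵀw=0.1410
σ²=wᵀΣw=λ₁·μ_p+λ₂ = 0.266877·0.141 + -0.010603 = 0.027027 ≈ 0.0270


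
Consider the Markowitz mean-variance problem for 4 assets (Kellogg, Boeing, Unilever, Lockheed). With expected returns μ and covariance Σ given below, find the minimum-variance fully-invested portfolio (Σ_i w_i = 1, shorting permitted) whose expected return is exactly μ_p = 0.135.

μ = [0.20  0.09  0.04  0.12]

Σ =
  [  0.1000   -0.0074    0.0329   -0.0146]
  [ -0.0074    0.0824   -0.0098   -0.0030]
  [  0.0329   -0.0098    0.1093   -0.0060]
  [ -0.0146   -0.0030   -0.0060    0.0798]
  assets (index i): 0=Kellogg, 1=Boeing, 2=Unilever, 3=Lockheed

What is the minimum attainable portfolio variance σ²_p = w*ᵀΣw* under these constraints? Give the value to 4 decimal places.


0.0224

g=Σ⁻¹μ = [2.4364  1.3674  -0.1355  1.9907]
h=Σ⁻¹𝟙 = [10.7030  14.6300  8.0982  15.6484]
a=μᵀg=0.843818  b=𝟙ᵀg=5.659029  c=𝟙ᵀh=49.079575  D=ac−b²=9.389617
λ₁=(c·0.135−b)/D = (49.079575·0.135−5.659029)/9.389617 = 0.102956
λ₂=(a−b·0.135)/D = (0.843818−5.659029·0.135)/9.389617 = 0.008504
w* = 0.102956·g + 0.008504·h:
  w_0 = 0.102956·2.4364 + 0.008504·10.7030 = 0.3419  (Kellogg)
  w_1 = 0.102956·1.3674 + 0.008504·14.6300 = 0.2652  (Boeing)
  w_2 = 0.102956·-0.1355 + 0.008504·8.0982 = 0.0549  (Unilever)
  w_3 = 0.102956·1.9907 + 0.008504·15.6484 = 0.3380  (Lockheed)
Σw_i=1.0000  μᵀw=0.1350
σ²=wᵀΣw=λ₁·μ_p+λ₂ = 0.102956·0.135 + 0.008504 = 0.022403 ≈ 0.0224


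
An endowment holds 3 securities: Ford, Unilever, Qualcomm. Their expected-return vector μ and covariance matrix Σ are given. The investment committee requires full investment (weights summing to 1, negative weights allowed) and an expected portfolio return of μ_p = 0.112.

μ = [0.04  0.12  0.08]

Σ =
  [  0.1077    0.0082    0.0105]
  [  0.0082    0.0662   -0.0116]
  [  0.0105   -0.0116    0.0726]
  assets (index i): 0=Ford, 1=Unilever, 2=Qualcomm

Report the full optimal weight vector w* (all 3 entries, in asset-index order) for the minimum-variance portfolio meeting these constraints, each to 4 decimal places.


-0.1006  0.6994  0.4013

p=Σ⁻¹μ = [0.0769  2.0517  1.4186]
q=Σ⁻¹𝟙 = [6.4715  17.0305  15.5593]
a=μᵀp=0.362776  b=𝟙ᵀp=3.547266  c=𝟙ᵀq=39.061288  D=ac−b²=1.587404
λ₁=(c·0.112−b)/D = (39.061288·0.112−3.547266)/1.587404 = 0.521353
λ₂=(a−b·0.112)/D = (0.362776−3.547266·0.112)/1.587404 = -0.021745
w* = 0.521353·p + -0.021745·q:
  w_0 = 0.521353·0.0769 + -0.021745·6.4715 = -0.1006  (Ford)
  w_1 = 0.521353·2.0517 + -0.021745·17.0305 = 0.6994  (Unilever)
  w_2 = 0.521353·1.4186 + -0.021745·15.5593 = 0.4013  (Qualcomm)
Σw_i=1.0000  μᵀw=0.1120
σ²=wᵀΣw=λ₁·μ_p+λ₂ = 0.521353·0.112 + -0.021745 = 0.036647 ≈ 0.0366
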